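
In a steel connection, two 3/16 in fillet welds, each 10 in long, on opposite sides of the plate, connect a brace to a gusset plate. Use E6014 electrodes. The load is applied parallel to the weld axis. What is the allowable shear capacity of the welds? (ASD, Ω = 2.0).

E60XX → F_EXX = 60 ksi.
Effective throat t_e = 0.707 × 0.1875 = 0.1326 in.
Total length L = 20 in; A_we = 0.1326 × 20 = 2.651 in².
F_nw = 0.6 F_EXX = 0.6 × 60 = 36 ksi.
R_n = 36 × 2.651 = 95.45 kips; R_n/Ω = 95.45/2.0 = 47.72 kips.

R_n/Ω ≈ 47.7 kips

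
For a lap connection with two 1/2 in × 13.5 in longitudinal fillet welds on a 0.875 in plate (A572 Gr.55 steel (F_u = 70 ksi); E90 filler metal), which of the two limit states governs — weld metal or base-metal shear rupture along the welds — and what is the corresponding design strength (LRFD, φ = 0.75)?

φR_n ≈ 387 kip (weld metal governs)

E90XX → F_EXX = 90 ksi.
t_e = 0.707 × 0.5 = 0.3535 in; L = 27 in.
Weld metal: φR_n = 0.75 × 0.6 × 90 × 0.3535 × 27 = 386.6 kip.
Base metal (shear rupture): φR_n = 0.75 × 0.6 × 70 × 0.875 × 27 = 744.2 kip.
Governing: weld metal.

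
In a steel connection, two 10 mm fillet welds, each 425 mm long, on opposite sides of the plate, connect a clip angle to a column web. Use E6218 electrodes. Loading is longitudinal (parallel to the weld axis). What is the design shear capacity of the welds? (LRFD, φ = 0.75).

φR_n ≈ 1680 kN

E62XX → F_EXX = 620 MPa.
Effective throat t_e = 0.707 × 10 = 7.07 mm.
Total length L = 850 mm; A_we = 7.07 × 850 = 6009 mm².
F_nw = 0.6 F_EXX = 0.6 × 620 = 372 MPa.
φR_n = 0.75 × 372 × 6009 × 10⁻³ = 1677 kN.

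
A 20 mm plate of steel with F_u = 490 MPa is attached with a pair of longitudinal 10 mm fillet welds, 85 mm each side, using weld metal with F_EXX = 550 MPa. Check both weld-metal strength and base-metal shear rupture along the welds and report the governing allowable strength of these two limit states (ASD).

t_e = 0.707 × 10 = 7.07 mm; L = 170 mm.
Weld metal: R_n/Ω = (1/2.0) × 0.6 × 550 × 7.07 × 170 × 10⁻³ = 198.3 kN.
Base metal (shear rupture): R_n/Ω = (1/2.0) × 0.6 × 490 × 20 × 170 × 10⁻³ = 499.8 kN.
Governing: weld metal.

R_n/Ω ≈ 198 kN (weld metal governs)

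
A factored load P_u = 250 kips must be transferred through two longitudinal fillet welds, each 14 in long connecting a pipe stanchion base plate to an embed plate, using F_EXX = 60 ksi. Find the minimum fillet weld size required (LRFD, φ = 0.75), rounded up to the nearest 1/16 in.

w = 1/2 in

Total weld length L = 28 in.
Required throat t_e = P_u / (φ × 0.6 F_EXX × L) = 250 / (0.75 × 0.6 × 60 × 28) = 0.3307 in.
Required leg w = t_e / 0.707 = 0.4677 in → use 1/2 in.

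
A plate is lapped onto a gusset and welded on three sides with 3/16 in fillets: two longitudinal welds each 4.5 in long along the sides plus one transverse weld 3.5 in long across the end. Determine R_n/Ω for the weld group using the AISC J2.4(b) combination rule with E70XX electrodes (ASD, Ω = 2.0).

E70XX → F_EXX = 70 ksi.
t_e = 0.707 × 0.1875 = 0.1326 in.
R_nwl = 0.6 × 70 × 0.1326 × 9 = 50.11 kips (longitudinal, 2 welds).
R_nwt = 0.6 × 70 × 0.1326 × 3.5 = 19.49 kips (transverse, base value).
(i) R_nwl + R_nwt = 69.6 kips; (ii) 0.85 R_nwl + 1.5 R_nwt = 71.82 kips.
R_n = max = 71.82 kips [governs: (ii)]; R_n/Ω = 35.91 kips.

R_n/Ω ≈ 35.9 kips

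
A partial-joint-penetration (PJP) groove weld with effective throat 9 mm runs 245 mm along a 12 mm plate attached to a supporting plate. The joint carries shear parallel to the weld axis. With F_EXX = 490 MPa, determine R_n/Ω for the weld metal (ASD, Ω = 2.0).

R_n/Ω ≈ 324 kN

Effective throat (given) t_e = 9 mm.
A_we = 9 × 245 = 2205 mm².
F_nw = 0.6 F_EXX = 294 MPa.
R_n/Ω = (294 × 2205) / 2.0 × 10⁻³ = 324.1 kN.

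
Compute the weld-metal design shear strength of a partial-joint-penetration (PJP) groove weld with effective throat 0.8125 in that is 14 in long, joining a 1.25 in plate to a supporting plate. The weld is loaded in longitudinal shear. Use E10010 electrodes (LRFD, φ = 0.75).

E100XX → F_EXX = 100 ksi.
Effective throat (given) t_e = 0.8125 in.
A_we = 0.8125 × 14 = 11.38 in².
F_nw = 0.6 F_EXX = 60 ksi.
φR_n = 0.75 × 60 × 11.38 = 511.9 kip.

φR_n ≈ 512 kip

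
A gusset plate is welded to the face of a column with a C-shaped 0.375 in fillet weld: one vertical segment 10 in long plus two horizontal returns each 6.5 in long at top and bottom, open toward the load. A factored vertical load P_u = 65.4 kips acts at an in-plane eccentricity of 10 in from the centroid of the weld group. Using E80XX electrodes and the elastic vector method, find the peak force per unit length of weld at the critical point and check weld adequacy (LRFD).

E80XX → F_EXX = 80 ksi.
Total weld length L_w = 23 in. Treat welds as unit-width lines.
Centroid: x̄ = 2×6.5×3.25 / 23 = 1.837 in from the vertical weld.
Polar moment about centroid: J = I_x + I_y = [10³/12 + 2×6.5×5²] + [10×1.837² + 2(6.5³/12 + 6.5×1.413²)] = 513.8 in³.
Direct shear f_v = P/L_w = 65.4 / 23 = 2.843 kip/in (vertical).
Torsion M = P·e = 65.4 × 10 = 654 kip·in.
Critical point at (x, y) = (4.663, 5) from centroid. f_tx = M·y/J = 6.364 kip/in; f_ty = M·x/J = 5.935 kip/in.
Resultant f_max = √[f_tx² + (f_v + f_ty)²] = √[6.364² + (2.843 + 5.935)²] = 10.84 kip/in.
Capacity per unit length: φr_n = 0.75 × 0.6 × 80 × (0.707 × 0.375) = 9.544 kip/in.
10.84 > 9.544 → NOT adequate.

f_max ≈ 10.8 kip/in; NOT adequate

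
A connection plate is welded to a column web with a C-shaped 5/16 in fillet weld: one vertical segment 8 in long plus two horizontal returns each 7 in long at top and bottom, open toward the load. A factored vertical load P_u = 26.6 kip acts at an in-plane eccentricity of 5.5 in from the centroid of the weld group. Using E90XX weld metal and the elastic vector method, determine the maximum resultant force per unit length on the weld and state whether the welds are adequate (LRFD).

E90XX → F_EXX = 90 ksi.
Total weld length L_w = 22 in. Treat welds as unit-width lines.
Centroid: x̄ = 2×7×3.5 / 22 = 2.227 in from the vertical weld.
Polar moment about centroid: J = I_x + I_y = [8³/12 + 2×7×4²] + [8×2.227² + 2(7³/12 + 7×1.273²)] = 386.2 in³.
Direct shear f_v = P/L_w = 26.6 / 22 = 1.209 kip/in (vertical).
Torsion M = P·e = 26.6 × 5.5 = 146.3 kip·in.
Critical point at (x, y) = (4.773, 4) from centroid. f_tx = M·y/J = 1.515 kip/in; f_ty = M·x/J = 1.808 kip/in.
Resultant f_max = √[f_tx² + (f_v + f_ty)²] = √[1.515² + (1.209 + 1.808)²] = 3.376 kip/in.
Capacity per unit length: φr_n = 0.75 × 0.6 × 90 × (0.707 × 0.3125) = 8.948 kip/in.
3.376 ≤ 8.948 → adequate.

f_max ≈ 3.38 kip/in; adequate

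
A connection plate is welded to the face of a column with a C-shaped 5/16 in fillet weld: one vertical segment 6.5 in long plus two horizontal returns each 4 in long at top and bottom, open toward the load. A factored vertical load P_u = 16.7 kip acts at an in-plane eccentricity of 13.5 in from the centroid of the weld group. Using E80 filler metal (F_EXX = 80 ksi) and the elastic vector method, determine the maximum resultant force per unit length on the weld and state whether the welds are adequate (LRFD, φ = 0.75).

Total weld length L_w = 14.5 in. Treat welds as unit-width lines.
Centroid: x̄ = 2×4×2 / 14.5 = 1.103 in from the vertical weld.
Polar moment about centroid: J = I_x + I_y = [6.5³/12 + 2×4×3.25²] + [6.5×1.103² + 2(4³/12 + 4×0.8966²)] = 132.4 in³.
Direct shear f_v = P/L_w = 16.7 / 14.5 = 1.152 kip/in (vertical).
Torsion M = P·e = 16.7 × 13.5 = 225.45 kip·in.
Critical point at (x, y) = (2.897, 3.25) from centroid. f_tx = M·y/J = 5.534 kip/in; f_ty = M·x/J = 4.932 kip/in.
Resultant f_max = √[f_tx² + (f_v + f_ty)²] = √[5.534² + (1.152 + 4.932)²] = 8.225 kip/in.
Capacity per unit length: φr_n = 0.75 × 0.6 × 80 × (0.707 × 0.3125) = 7.954 kip/in.
8.225 > 7.954 → NOT adequate.

f_max ≈ 8.22 kip/in; NOT adequate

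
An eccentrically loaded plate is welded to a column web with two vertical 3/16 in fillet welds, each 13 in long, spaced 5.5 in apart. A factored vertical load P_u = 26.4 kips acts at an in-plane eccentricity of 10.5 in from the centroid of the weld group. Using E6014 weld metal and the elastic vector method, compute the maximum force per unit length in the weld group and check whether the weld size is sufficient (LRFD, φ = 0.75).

E60XX → F_EXX = 60 ksi.
Total weld length L_w = 26 in. Treat welds as unit-width lines.
Polar moment about centroid: J = 2[d³/12 + d(b/2)²] = 2[13³/12 + 13×2.75²] = 562.8 in³.
Direct shear f_v = P/L_w = 26.4 / 26 = 1.015 kip/in (vertical).
Torsion M = P·e = 26.4 × 10.5 = 277.2 kip·in.
Critical point at (x, y) = (2.75, 6.5) from centroid. f_tx = M·y/J = 3.202 kip/in; f_ty = M·x/J = 1.354 kip/in.
Resultant f_max = √[f_tx² + (f_v + f_ty)²] = √[3.202² + (1.015 + 1.354)²] = 3.983 kip/in.
Capacity per unit length: φr_n = 0.75 × 0.6 × 60 × (0.707 × 0.1875) = 3.579 kip/in.
3.983 > 3.579 → NOT adequate.

f_max ≈ 3.98 kip/in; NOT adequate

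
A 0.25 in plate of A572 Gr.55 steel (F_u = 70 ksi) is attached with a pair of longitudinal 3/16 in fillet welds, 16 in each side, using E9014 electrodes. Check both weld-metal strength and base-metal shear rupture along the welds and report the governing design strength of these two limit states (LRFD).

E90XX → F_EXX = 90 ksi.
t_e = 0.707 × 0.1875 = 0.1326 in; L = 32 in.
Weld metal: φR_n = 0.75 × 0.6 × 90 × 0.1326 × 32 = 171.8 kips.
Base metal (shear rupture): φR_n = 0.75 × 0.6 × 70 × 0.25 × 32 = 252 kips.
Governing: weld metal.

φR_n ≈ 172 kips (weld metal governs)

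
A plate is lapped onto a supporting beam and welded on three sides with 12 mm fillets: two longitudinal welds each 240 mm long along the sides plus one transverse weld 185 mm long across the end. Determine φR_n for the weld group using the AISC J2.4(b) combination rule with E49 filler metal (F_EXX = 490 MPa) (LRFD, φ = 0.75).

t_e = 0.707 × 12 = 8.484 mm.
R_nwl = 0.6 × 490 × 8.484 × 480 × 10⁻³ = 1197 kN (longitudinal, 2 welds).
R_nwt = 0.6 × 490 × 8.484 × 185 × 10⁻³ = 461.4 kN (transverse, base value).
(i) R_nwl + R_nwt = 1659 kN; (ii) 0.85 R_nwl + 1.5 R_nwt = 1710 kN.
R_n = max = 1710 kN [governs: (ii)]; φR_n = 1282 kN.

φR_n ≈ 1280 kN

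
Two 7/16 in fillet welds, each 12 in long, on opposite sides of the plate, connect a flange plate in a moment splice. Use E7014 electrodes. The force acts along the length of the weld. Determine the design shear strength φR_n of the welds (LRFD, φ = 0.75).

φR_n ≈ 234 kip

E70XX → F_EXX = 70 ksi.
Effective throat t_e = 0.707 × 0.4375 = 0.3093 in.
Total length L = 24 in; A_we = 0.3093 × 24 = 7.423 in².
F_nw = 0.6 F_EXX = 0.6 × 70 = 42 ksi.
φR_n = 0.75 × 42 × 7.423 = 233.8 kip.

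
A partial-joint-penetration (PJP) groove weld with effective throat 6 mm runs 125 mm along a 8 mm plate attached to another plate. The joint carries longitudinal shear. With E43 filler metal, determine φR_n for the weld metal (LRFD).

E43XX → F_EXX = 430 MPa.
Effective throat (given) t_e = 6 mm.
A_we = 6 × 125 = 750 mm².
F_nw = 0.6 F_EXX = 258 MPa.
φR_n = 0.75 × 258 × 750 × 10⁻³ = 145.1 kN.

φR_n ≈ 145 kN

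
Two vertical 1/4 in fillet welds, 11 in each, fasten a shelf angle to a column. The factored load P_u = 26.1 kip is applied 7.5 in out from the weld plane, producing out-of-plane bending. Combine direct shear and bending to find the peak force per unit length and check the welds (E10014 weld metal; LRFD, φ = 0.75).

E100XX → F_EXX = 100 ksi.
L_w = 2 × 11 = 22 in; section modulus (unit throat) S = 2 × L²/6 = 40.33 in².
Direct shear f_v = P/L_w = 26.1/22 = 1.186 kip/in.
Moment M = P × e = 26.1 × 7.5 = 195.75 kip·in; bending f_b = M/S = 4.853 kip/in.
f_max = √(f_v² + f_b²) = √(1.186² + 4.853²) = 4.996 kip/in.
φr_n = 0.75 × 0.6 × 100 × (0.707 × 0.25) = 7.954 kip/in → adequate.

f_max ≈ 5 kip/in; adequate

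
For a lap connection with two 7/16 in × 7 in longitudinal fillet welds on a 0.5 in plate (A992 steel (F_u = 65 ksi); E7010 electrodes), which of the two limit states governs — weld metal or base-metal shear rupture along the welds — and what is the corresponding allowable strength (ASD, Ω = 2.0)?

E70XX → F_EXX = 70 ksi.
t_e = 0.707 × 0.4375 = 0.3093 in; L = 14 in.
Weld metal: R_n/Ω = (1/2.0) × 0.6 × 70 × 0.3093 × 14 = 90.94 kip.
Base metal (shear rupture): R_n/Ω = (1/2.0) × 0.6 × 65 × 0.5 × 14 = 136.5 kip.
Governing: weld metal.

R_n/Ω ≈ 90.9 kip (weld metal governs)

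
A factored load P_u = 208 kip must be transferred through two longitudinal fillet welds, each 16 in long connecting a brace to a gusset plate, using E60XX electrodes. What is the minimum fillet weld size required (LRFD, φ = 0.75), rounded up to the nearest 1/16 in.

E60XX → F_EXX = 60 ksi.
Total weld length L = 32 in.
Required throat t_e = P_u / (φ × 0.6 F_EXX × L) = 208 / (0.75 × 0.6 × 60 × 32) = 0.2407 in.
Required leg w = t_e / 0.707 = 0.3405 in → use 3/8 in.

w = 3/8 in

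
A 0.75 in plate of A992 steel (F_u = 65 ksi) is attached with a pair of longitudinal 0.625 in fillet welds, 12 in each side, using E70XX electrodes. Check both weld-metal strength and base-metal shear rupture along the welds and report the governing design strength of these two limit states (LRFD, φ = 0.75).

φR_n ≈ 334 kip (weld metal governs)

E70XX → F_EXX = 70 ksi.
t_e = 0.707 × 0.625 = 0.4419 in; L = 24 in.
Weld metal: φR_n = 0.75 × 0.6 × 70 × 0.4419 × 24 = 334.1 kip.
Base metal (shear rupture): φR_n = 0.75 × 0.6 × 65 × 0.75 × 24 = 526.5 kip.
Governing: weld metal.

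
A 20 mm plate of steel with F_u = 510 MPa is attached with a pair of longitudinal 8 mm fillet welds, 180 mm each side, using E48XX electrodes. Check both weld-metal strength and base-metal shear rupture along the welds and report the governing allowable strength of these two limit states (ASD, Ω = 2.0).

E48XX → F_EXX = 480 MPa.
t_e = 0.707 × 8 = 5.656 mm; L = 360 mm.
Weld metal: R_n/Ω = (1/2.0) × 0.6 × 480 × 5.656 × 360 × 10⁻³ = 293.2 kN.
Base metal (shear rupture): R_n/Ω = (1/2.0) × 0.6 × 510 × 20 × 360 × 10⁻³ = 1102 kN.
Governing: weld metal.

R_n/Ω ≈ 293 kN (weld metal governs)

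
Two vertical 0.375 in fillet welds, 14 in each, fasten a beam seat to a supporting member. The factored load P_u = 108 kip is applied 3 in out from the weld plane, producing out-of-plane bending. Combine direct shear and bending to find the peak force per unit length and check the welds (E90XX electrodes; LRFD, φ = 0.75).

E90XX → F_EXX = 90 ksi.
L_w = 2 × 14 = 28 in; section modulus (unit throat) S = 2 × L²/6 = 65.33 in².
Direct shear f_v = P/L_w = 108/28 = 3.857 kip/in.
Moment M = P × e = 108 × 3 = 324 kip·in; bending f_b = M/S = 4.959 kip/in.
f_max = √(f_v² + f_b²) = √(3.857² + 4.959²) = 6.283 kip/in.
φr_n = 0.75 × 0.6 × 90 × (0.707 × 0.375) = 10.74 kip/in → adequate.

f_max ≈ 6.28 kip/in; adequate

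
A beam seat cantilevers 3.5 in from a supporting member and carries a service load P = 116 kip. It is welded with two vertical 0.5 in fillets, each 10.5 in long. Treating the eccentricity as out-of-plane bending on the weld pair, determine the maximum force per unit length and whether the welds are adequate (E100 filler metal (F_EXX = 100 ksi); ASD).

L_w = 2 × 10.5 = 21 in; section modulus (unit throat) S = 2 × L²/6 = 36.75 in².
Direct shear f_v = P/L_w = 116/21 = 5.524 kip/in.
Moment M = P × e = 116 × 3.5 = 406 kip·in; bending f_b = M/S = 11.05 kip/in.
f_max = √(f_v² + f_b²) = √(5.524² + 11.05²) = 12.35 kip/in.
r_n/Ω = (1/2.0) × 0.6 × 100 × (0.707 × 0.5) = 10.6 kip/in → NOT adequate.

f_max ≈ 12.4 kip/in; NOT adequate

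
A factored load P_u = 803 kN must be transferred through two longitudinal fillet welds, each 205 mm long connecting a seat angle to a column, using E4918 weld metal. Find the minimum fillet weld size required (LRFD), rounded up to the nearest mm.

E49XX → F_EXX = 490 MPa.
Total weld length L = 410 mm.
Required throat t_e = P_u / (φ × 0.6 F_EXX × L) = 803 / (0.75 × 0.6 × 490 × 410 × 10⁻³) = 8.882 mm.
Required leg w = t_e / 0.707 = 12.56 mm → use 13 mm.

w = 13 mm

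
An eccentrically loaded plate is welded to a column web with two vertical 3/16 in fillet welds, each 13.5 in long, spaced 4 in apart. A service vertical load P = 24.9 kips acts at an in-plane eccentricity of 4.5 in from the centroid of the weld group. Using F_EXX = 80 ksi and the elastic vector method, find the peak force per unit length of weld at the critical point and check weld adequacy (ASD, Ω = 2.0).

f_max ≈ 1.99 kip/in; adequate

Total weld length L_w = 27 in. Treat welds as unit-width lines.
Polar moment about centroid: J = 2[d³/12 + d(b/2)²] = 2[13.5³/12 + 13.5×2²] = 518.1 in³.
Direct shear f_v = P/L_w = 24.9 / 27 = 0.9222 kip/in (vertical).
Torsion M = P·e = 24.9 × 4.5 = 112.05 kip·in.
Critical point at (x, y) = (2, 6.75) from centroid. f_tx = M·y/J = 1.46 kip/in; f_ty = M·x/J = 0.4326 kip/in.
Resultant f_max = √[f_tx² + (f_v + f_ty)²] = √[1.46² + (0.9222 + 0.4326)²] = 1.992 kip/in.
Capacity per unit length: r_n/Ω = (1/2.0) × 0.6 × 80 × (0.707 × 0.1875) = 3.181 kip/in.
1.992 ≤ 3.181 → adequate.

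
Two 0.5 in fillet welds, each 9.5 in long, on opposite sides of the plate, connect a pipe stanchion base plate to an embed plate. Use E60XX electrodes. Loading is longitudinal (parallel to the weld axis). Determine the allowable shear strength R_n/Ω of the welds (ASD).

R_n/Ω ≈ 121 kips

E60XX → F_EXX = 60 ksi.
Effective throat t_e = 0.707 × 0.5 = 0.3535 in.
Total length L = 19 in; A_we = 0.3535 × 19 = 6.716 in².
F_nw = 0.6 F_EXX = 0.6 × 60 = 36 ksi.
R_n = 36 × 6.716 = 241.8 kips; R_n/Ω = 241.8/2.0 = 120.9 kips.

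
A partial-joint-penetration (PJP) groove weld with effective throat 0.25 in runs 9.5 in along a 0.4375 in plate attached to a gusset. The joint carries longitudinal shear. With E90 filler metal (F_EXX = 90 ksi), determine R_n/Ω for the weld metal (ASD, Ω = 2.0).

R_n/Ω ≈ 64.1 kip

Effective throat (given) t_e = 0.25 in.
A_we = 0.25 × 9.5 = 2.375 in².
F_nw = 0.6 F_EXX = 54 ksi.
R_n/Ω = (54 × 2.375) / 2.0 = 64.12 kip.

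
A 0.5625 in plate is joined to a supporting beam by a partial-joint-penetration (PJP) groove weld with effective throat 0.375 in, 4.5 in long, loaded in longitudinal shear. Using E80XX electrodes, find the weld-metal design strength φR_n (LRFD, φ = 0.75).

E80XX → F_EXX = 80 ksi.
Effective throat (given) t_e = 0.375 in.
A_we = 0.375 × 4.5 = 1.688 in².
F_nw = 0.6 F_EXX = 48 ksi.
φR_n = 0.75 × 48 × 1.688 = 60.75 kips.

φR_n ≈ 60.8 kips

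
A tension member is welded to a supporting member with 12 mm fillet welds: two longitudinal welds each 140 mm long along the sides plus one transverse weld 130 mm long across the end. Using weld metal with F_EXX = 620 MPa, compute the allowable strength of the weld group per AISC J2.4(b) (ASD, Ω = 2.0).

R_n/Ω ≈ 683 kN

t_e = 0.707 × 12 = 8.484 mm.
R_nwl = 0.6 × 620 × 8.484 × 280 × 10⁻³ = 883.7 kN (longitudinal, 2 welds).
R_nwt = 0.6 × 620 × 8.484 × 130 × 10⁻³ = 410.3 kN (transverse, base value).
(i) R_nwl + R_nwt = 1294 kN; (ii) 0.85 R_nwl + 1.5 R_nwt = 1367 kN.
R_n = max = 1367 kN [governs: (ii)]; R_n/Ω = 683.3 kN.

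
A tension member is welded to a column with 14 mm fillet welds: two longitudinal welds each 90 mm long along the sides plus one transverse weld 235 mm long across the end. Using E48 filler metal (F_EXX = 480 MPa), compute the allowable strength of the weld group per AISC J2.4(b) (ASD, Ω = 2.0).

R_n/Ω ≈ 720 kN

t_e = 0.707 × 14 = 9.898 mm.
R_nwl = 0.6 × 480 × 9.898 × 180 × 10⁻³ = 513.1 kN (longitudinal, 2 welds).
R_nwt = 0.6 × 480 × 9.898 × 235 × 10⁻³ = 669.9 kN (transverse, base value).
(i) R_nwl + R_nwt = 1183 kN; (ii) 0.85 R_nwl + 1.5 R_nwt = 1441 kN.
R_n = max = 1441 kN [governs: (ii)]; R_n/Ω = 720.5 kN.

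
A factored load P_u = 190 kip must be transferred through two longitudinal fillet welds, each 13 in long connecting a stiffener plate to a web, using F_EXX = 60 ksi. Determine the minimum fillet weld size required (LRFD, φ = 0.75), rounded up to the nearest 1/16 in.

Total weld length L = 26 in.
Required throat t_e = P_u / (φ × 0.6 F_EXX × L) = 190 / (0.75 × 0.6 × 60 × 26) = 0.2707 in.
Required leg w = t_e / 0.707 = 0.3828 in → use 7/16 in.

w = 7/16 in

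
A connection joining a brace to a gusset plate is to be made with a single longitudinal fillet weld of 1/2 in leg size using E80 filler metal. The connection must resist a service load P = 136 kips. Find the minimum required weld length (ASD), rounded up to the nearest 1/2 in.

E80XX → F_EXX = 80 ksi.
Throat t_e = 0.707 × 0.5 = 0.3535 in.
r_n/Ω = (0.6 × 80 × 0.3535) / 2.0 = 8.484 kip/in.
L_req = P / (r_n/Ω) = 136 / 8.484 = 16.03 in total.
Round up → use L = 16.5 in.

L = 16.5 in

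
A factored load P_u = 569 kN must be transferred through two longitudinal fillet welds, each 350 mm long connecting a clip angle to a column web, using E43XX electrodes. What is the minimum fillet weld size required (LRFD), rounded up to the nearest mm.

E43XX → F_EXX = 430 MPa.
Total weld length L = 700 mm.
Required throat t_e = P_u / (φ × 0.6 F_EXX × L) = 569 / (0.75 × 0.6 × 430 × 700 × 10⁻³) = 4.201 mm.
Required leg w = t_e / 0.707 = 5.942 mm → use 6 mm.

w = 6 mm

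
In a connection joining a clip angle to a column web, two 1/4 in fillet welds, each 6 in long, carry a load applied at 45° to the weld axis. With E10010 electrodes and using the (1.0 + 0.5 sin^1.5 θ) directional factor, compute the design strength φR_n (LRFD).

φR_n ≈ 124 kip

E100XX → F_EXX = 100 ksi.
t_e = 0.707 × 0.25 = 0.1767 in; A_we = 0.1767 × 12 = 2.121 in².
Directional factor: 1.0 + 0.5 sin^1.5(45°) = 1.297.
F_nw = 0.6 × 100 × 1.297 = 77.84 ksi.
φR_n = 0.75 × 77.84 × 2.121 = 123.8 kip.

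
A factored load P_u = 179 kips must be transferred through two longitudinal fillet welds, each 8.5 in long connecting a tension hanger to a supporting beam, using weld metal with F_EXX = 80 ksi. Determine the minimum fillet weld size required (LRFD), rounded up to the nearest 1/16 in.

Total weld length L = 17 in.
Required throat t_e = P_u / (φ × 0.6 F_EXX × L) = 179 / (0.75 × 0.6 × 80 × 17) = 0.2925 in.
Required leg w = t_e / 0.707 = 0.4137 in → use 7/16 in.

w = 7/16 in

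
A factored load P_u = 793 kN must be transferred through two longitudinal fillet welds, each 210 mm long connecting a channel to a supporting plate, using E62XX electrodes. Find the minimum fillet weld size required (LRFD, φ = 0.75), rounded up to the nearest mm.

w = 10 mm

E62XX → F_EXX = 620 MPa.
Total weld length L = 420 mm.
Required throat t_e = P_u / (φ × 0.6 F_EXX × L) = 793 / (0.75 × 0.6 × 620 × 420 × 10⁻³) = 6.767 mm.
Required leg w = t_e / 0.707 = 9.572 mm → use 10 mm.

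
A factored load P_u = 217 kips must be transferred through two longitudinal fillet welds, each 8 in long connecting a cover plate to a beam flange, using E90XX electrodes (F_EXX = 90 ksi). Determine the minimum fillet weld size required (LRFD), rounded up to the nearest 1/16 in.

w = 1/2 in

Total weld length L = 16 in.
Required throat t_e = P_u / (φ × 0.6 F_EXX × L) = 217 / (0.75 × 0.6 × 90 × 16) = 0.3349 in.
Required leg w = t_e / 0.707 = 0.4737 in → use 1/2 in.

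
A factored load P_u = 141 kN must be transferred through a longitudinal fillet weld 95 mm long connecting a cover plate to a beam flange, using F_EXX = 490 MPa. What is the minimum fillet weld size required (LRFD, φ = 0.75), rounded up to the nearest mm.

w = 10 mm

Total weld length L = 95 mm.
Required throat t_e = P_u / (φ × 0.6 F_EXX × L) = 141 / (0.75 × 0.6 × 490 × 95 × 10⁻³) = 6.731 mm.
Required leg w = t_e / 0.707 = 9.521 mm → use 10 mm.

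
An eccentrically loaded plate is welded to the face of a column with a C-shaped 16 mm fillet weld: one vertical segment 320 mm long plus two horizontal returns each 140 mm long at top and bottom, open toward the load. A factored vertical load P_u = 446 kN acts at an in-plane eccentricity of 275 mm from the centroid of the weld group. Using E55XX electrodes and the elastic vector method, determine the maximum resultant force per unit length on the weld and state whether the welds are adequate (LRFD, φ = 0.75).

f_max ≈ 2620 N/mm; adequate

E55XX → F_EXX = 550 MPa.
Total weld length L_w = 600 mm. Treat welds as unit-width lines.
Centroid: x̄ = 2×140×70 / 600 = 32.67 mm from the vertical weld.
Polar moment about centroid: J = I_x + I_y = [320³/12 + 2×140×160²] + [320×32.67² + 2(140³/12 + 140×37.33²)] = 11090000 mm³.
Direct shear f_v = P/L_w = 446×10³ / 600 = 743.3 N/mm (vertical).
Torsion M = P·e = 446×10³ × 275 = 122650000 N·mm.
Critical point at (x, y) = (107.3, 160) from centroid. f_tx = M·y/J = 1770 N/mm; f_ty = M·x/J = 1187 N/mm.
Resultant f_max = √[f_tx² + (f_v + f_ty)²] = √[1770² + (743.3 + 1187)²] = 2619 N/mm.
Capacity per unit length: φr_n = 0.75 × 0.6 × 550 × (0.707 × 16) = 2800 N/mm.
2619 ≤ 2800 → adequate.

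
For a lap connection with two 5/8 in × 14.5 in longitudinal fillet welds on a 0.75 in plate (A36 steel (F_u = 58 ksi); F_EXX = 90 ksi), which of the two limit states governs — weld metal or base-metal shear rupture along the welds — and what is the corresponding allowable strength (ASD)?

R_n/Ω ≈ 346 kips (weld metal governs)

t_e = 0.707 × 0.625 = 0.4419 in; L = 29 in.
Weld metal: R_n/Ω = (1/2.0) × 0.6 × 90 × 0.4419 × 29 = 346 kips.
Base metal (shear rupture): R_n/Ω = (1/2.0) × 0.6 × 58 × 0.75 × 29 = 378.4 kips.
Governing: weld metal.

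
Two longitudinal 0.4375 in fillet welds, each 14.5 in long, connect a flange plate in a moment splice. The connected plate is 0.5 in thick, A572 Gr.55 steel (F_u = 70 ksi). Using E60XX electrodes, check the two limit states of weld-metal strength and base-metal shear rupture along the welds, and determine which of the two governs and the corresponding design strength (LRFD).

E60XX → F_EXX = 60 ksi.
t_e = 0.707 × 0.4375 = 0.3093 in; L = 29 in.
Weld metal: φR_n = 0.75 × 0.6 × 60 × 0.3093 × 29 = 242.2 kips.
Base metal (shear rupture): φR_n = 0.75 × 0.6 × 70 × 0.5 × 29 = 456.8 kips.
Governing: weld metal.

φR_n ≈ 242 kips (weld metal governs)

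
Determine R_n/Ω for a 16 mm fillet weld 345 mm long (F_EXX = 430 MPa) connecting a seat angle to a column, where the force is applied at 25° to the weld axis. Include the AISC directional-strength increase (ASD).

t_e = 0.707 × 16 = 11.31 mm; A_we = 11.31 × 345 = 3903 mm².
Directional factor: 1.0 + 0.5 sin^1.5(25°) = 1.137.
F_nw = 0.6 × 430 × 1.137 = 293.4 MPa.
R_n/Ω = (293.4 × 3903) / 2.0 × 10⁻³ = 572.6 kN.

R_n/Ω ≈ 573 kN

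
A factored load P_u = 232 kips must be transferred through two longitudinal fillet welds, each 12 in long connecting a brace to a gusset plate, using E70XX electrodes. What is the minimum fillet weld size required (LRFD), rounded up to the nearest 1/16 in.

w = 7/16 in

E70XX → F_EXX = 70 ksi.
Total weld length L = 24 in.
Required throat t_e = P_u / (φ × 0.6 F_EXX × L) = 232 / (0.75 × 0.6 × 70 × 24) = 0.3069 in.
Required leg w = t_e / 0.707 = 0.4341 in → use 7/16 in.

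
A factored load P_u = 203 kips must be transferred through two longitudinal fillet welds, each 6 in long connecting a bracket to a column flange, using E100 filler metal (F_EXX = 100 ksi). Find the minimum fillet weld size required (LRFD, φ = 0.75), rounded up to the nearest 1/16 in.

Total weld length L = 12 in.
Required throat t_e = P_u / (φ × 0.6 F_EXX × L) = 203 / (0.75 × 0.6 × 100 × 12) = 0.3759 in.
Required leg w = t_e / 0.707 = 0.5317 in → use 9/16 in.

w = 9/16 in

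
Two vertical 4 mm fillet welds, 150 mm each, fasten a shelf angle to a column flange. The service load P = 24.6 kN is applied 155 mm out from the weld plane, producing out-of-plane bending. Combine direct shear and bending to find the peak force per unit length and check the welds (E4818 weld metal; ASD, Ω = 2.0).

f_max ≈ 515 N/mm; NOT adequate

E48XX → F_EXX = 480 MPa.
L_w = 2 × 150 = 300 mm; section modulus (unit throat) S = 2 × L²/6 = 7500 mm².
Direct shear f_v = P/L_w = 24.6×10³/300 = 82 N/mm.
Moment M = P × e = 24.6×10³ × 155 = 3813000 N·mm; bending f_b = M/S = 508.4 N/mm.
f_max = √(f_v² + f_b²) = √(82² + 508.4²) = 515 N/mm.
r_n/Ω = (1/2.0) × 0.6 × 480 × (0.707 × 4) = 407.2 N/mm → NOT adequate.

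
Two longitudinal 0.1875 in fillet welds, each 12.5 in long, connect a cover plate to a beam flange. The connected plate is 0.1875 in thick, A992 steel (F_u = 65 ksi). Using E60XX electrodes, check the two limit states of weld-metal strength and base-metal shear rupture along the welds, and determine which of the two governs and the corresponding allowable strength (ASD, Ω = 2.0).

E60XX → F_EXX = 60 ksi.
t_e = 0.707 × 0.1875 = 0.1326 in; L = 25 in.
Weld metal: R_n/Ω = (1/2.0) × 0.6 × 60 × 0.1326 × 25 = 59.65 kip.
Base metal (shear rupture): R_n/Ω = (1/2.0) × 0.6 × 65 × 0.1875 × 25 = 91.41 kip.
Governing: weld metal.

R_n/Ω ≈ 59.7 kip (weld metal governs)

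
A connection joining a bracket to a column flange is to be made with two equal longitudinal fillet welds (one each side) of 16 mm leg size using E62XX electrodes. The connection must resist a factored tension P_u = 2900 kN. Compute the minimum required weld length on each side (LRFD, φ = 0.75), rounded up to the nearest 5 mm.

L = 460 mm on each side

E62XX → F_EXX = 620 MPa.
Throat t_e = 0.707 × 16 = 11.31 mm.
φr_n = 0.75 × 0.6 × 620 × 11.31 × 10⁻³ = 3.156 kN/mm.
L_req = P_u / φr_n = 2900 / 3.156 = 918.9 mm total.
Per side: 918.9 / 2 = 459.4 mm.
Round up → use L = 460 mm on each side.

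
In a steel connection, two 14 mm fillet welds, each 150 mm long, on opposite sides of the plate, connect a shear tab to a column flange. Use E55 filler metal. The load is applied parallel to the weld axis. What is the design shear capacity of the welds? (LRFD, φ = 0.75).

φR_n ≈ 735 kN

E55XX → F_EXX = 550 MPa.
Effective throat t_e = 0.707 × 14 = 9.898 mm.
Total length L = 300 mm; A_we = 9.898 × 300 = 2969 mm².
F_nw = 0.6 F_EXX = 0.6 × 550 = 330 MPa.
φR_n = 0.75 × 330 × 2969 × 10⁻³ = 734.9 kN.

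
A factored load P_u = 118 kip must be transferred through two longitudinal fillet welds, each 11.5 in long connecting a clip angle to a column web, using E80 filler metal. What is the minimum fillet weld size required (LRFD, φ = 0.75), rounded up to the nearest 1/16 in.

E80XX → F_EXX = 80 ksi.
Total weld length L = 23 in.
Required throat t_e = P_u / (φ × 0.6 F_EXX × L) = 118 / (0.75 × 0.6 × 80 × 23) = 0.1425 in.
Required leg w = t_e / 0.707 = 0.2016 in → use 1/4 in.

w = 1/4 in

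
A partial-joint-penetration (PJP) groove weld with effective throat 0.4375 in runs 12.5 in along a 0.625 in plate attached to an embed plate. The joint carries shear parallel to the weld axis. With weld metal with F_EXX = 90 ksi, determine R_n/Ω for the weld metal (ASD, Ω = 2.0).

Effective throat (given) t_e = 0.4375 in.
A_we = 0.4375 × 12.5 = 5.469 in².
F_nw = 0.6 F_EXX = 54 ksi.
R_n/Ω = (54 × 5.469) / 2.0 = 147.7 kips.

R_n/Ω ≈ 148 kips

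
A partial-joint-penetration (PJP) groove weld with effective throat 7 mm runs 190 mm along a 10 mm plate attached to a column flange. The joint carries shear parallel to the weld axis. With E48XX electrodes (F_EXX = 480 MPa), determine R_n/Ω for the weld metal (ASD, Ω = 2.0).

R_n/Ω ≈ 192 kN

Effective throat (given) t_e = 7 mm.
A_we = 7 × 190 = 1330 mm².
F_nw = 0.6 F_EXX = 288 MPa.
R_n/Ω = (288 × 1330) / 2.0 × 10⁻³ = 191.5 kN.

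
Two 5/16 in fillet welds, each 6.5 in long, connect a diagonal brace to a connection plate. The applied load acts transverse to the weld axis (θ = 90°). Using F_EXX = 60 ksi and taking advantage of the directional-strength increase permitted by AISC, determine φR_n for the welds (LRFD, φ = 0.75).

φR_n ≈ 116 kips

t_e = 0.707 × 0.3125 = 0.2209 in; A_we = 0.2209 × 13 = 2.872 in².
Directional factor: 1.0 + 0.5 sin^1.5(90°) = 1.5.
F_nw = 0.6 × 60 × 1.5 = 54 ksi.
φR_n = 0.75 × 54 × 2.872 = 116.3 kips.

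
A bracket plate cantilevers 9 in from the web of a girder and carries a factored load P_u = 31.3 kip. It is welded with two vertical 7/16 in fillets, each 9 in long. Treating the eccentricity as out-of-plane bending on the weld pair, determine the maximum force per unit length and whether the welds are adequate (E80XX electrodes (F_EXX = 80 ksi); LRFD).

L_w = 2 × 9 = 18 in; section modulus (unit throat) S = 2 × L²/6 = 27 in².
Direct shear f_v = P/L_w = 31.3/18 = 1.739 kip/in.
Moment M = P × e = 31.3 × 9 = 281.7 kip·in; bending f_b = M/S = 10.43 kip/in.
f_max = √(f_v² + f_b²) = √(1.739² + 10.43²) = 10.58 kip/in.
φr_n = 0.75 × 0.6 × 80 × (0.707 × 0.4375) = 11.14 kip/in → adequate.

f_max ≈ 10.6 kip/in; adequate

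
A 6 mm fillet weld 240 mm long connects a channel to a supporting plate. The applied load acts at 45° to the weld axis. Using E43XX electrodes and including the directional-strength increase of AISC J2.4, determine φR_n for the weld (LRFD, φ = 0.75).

E43XX → F_EXX = 430 MPa.
t_e = 0.707 × 6 = 4.242 mm; A_we = 4.242 × 240 = 1018 mm².
Directional factor: 1.0 + 0.5 sin^1.5(45°) = 1.297.
F_nw = 0.6 × 430 × 1.297 = 334.7 MPa.
φR_n = 0.75 × 334.7 × 1018 × 10⁻³ = 255.6 kN.

φR_n ≈ 256 kN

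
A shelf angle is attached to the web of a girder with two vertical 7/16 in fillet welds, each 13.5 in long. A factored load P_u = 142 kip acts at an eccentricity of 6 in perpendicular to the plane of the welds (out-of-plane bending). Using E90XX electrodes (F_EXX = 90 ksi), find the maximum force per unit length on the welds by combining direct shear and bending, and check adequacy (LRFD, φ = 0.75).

L_w = 2 × 13.5 = 27 in; section modulus (unit throat) S = 2 × L²/6 = 60.75 in².
Direct shear f_v = P/L_w = 142/27 = 5.259 kip/in.
Moment M = P × e = 142 × 6 = 852 kip·in; bending f_b = M/S = 14.02 kip/in.
f_max = √(f_v² + f_b²) = √(5.259² + 14.02²) = 14.98 kip/in.
φr_n = 0.75 × 0.6 × 90 × (0.707 × 0.4375) = 12.53 kip/in → NOT adequate.

f_max ≈ 15 kip/in; NOT adequate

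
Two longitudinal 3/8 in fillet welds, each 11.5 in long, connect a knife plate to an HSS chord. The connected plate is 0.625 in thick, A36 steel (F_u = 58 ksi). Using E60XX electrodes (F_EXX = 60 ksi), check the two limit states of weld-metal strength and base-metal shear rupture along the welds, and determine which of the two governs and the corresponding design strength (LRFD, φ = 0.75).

t_e = 0.707 × 0.375 = 0.2651 in; L = 23 in.
Weld metal: φR_n = 0.75 × 0.6 × 60 × 0.2651 × 23 = 164.6 kips.
Base metal (shear rupture): φR_n = 0.75 × 0.6 × 58 × 0.625 × 23 = 375.2 kips.
Governing: weld metal.

φR_n ≈ 165 kips (weld metal governs)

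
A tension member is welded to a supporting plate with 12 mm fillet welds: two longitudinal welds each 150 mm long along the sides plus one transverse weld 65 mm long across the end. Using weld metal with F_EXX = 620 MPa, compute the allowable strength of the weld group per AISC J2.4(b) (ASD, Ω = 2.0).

t_e = 0.707 × 12 = 8.484 mm.
R_nwl = 0.6 × 620 × 8.484 × 300 × 10⁻³ = 946.8 kN (longitudinal, 2 welds).
R_nwt = 0.6 × 620 × 8.484 × 65 × 10⁻³ = 205.1 kN (transverse, base value).
(i) R_nwl + R_nwt = 1152 kN; (ii) 0.85 R_nwl + 1.5 R_nwt = 1113 kN.
R_n = max = 1152 kN [governs: (i)]; R_n/Ω = 576 kN.

R_n/Ω ≈ 576 kN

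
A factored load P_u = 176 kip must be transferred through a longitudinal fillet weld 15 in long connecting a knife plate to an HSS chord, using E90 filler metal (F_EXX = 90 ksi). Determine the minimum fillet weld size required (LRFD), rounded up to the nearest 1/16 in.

Total weld length L = 15 in.
Required throat t_e = P_u / (φ × 0.6 F_EXX × L) = 176 / (0.75 × 0.6 × 90 × 15) = 0.2897 in.
Required leg w = t_e / 0.707 = 0.4098 in → use 7/16 in.

w = 7/16 in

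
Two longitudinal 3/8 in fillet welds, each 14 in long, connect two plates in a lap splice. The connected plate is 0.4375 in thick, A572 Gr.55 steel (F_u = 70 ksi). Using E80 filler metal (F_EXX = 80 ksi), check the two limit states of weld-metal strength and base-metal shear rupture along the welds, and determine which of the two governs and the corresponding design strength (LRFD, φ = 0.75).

φR_n ≈ 267 kips (weld metal governs)

t_e = 0.707 × 0.375 = 0.2651 in; L = 28 in.
Weld metal: φR_n = 0.75 × 0.6 × 80 × 0.2651 × 28 = 267.2 kips.
Base metal (shear rupture): φR_n = 0.75 × 0.6 × 70 × 0.4375 × 28 = 385.9 kips.
Governing: weld metal.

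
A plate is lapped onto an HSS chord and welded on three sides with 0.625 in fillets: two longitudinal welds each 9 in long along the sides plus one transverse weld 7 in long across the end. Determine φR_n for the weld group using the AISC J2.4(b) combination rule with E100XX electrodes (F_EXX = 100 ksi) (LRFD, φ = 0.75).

φR_n ≈ 513 kip

t_e = 0.707 × 0.625 = 0.4419 in.
R_nwl = 0.6 × 100 × 0.4419 × 18 = 477.2 kip (longitudinal, 2 welds).
R_nwt = 0.6 × 100 × 0.4419 × 7 = 185.6 kip (transverse, base value).
(i) R_nwl + R_nwt = 662.8 kip; (ii) 0.85 R_nwl + 1.5 R_nwt = 684 kip.
R_n = max = 684 kip [governs: (ii)]; φR_n = 513 kip.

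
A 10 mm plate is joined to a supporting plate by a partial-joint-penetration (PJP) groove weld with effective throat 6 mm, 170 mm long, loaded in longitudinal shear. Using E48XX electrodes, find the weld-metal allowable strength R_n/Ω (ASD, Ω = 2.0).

E48XX → F_EXX = 480 MPa.
Effective throat (given) t_e = 6 mm.
A_we = 6 × 170 = 1020 mm².
F_nw = 0.6 F_EXX = 288 MPa.
R_n/Ω = (288 × 1020) / 2.0 × 10⁻³ = 146.9 kN.

R_n/Ω ≈ 147 kN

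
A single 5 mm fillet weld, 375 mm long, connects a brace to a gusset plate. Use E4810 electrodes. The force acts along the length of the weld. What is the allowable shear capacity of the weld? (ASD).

R_n/Ω ≈ 191 kN

E48XX → F_EXX = 480 MPa.
Effective throat t_e = 0.707 × 5 = 3.535 mm.
Total length L = 375 mm; A_we = 3.535 × 375 = 1326 mm².
F_nw = 0.6 F_EXX = 0.6 × 480 = 288 MPa.
R_n = 288 × 1326 × 10⁻³ = 381.8 kN; R_n/Ω = 381.8/2.0 = 190.9 kN.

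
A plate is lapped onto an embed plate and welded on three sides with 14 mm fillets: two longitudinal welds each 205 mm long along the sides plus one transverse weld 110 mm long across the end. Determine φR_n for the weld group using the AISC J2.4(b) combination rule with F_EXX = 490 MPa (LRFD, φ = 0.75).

φR_n ≈ 1130 kN

t_e = 0.707 × 14 = 9.898 mm.
R_nwl = 0.6 × 490 × 9.898 × 410 × 10⁻³ = 1193 kN (longitudinal, 2 welds).
R_nwt = 0.6 × 490 × 9.898 × 110 × 10⁻³ = 320.1 kN (transverse, base value).
(i) R_nwl + R_nwt = 1513 kN; (ii) 0.85 R_nwl + 1.5 R_nwt = 1494 kN.
R_n = max = 1513 kN [governs: (i)]; φR_n = 1135 kN.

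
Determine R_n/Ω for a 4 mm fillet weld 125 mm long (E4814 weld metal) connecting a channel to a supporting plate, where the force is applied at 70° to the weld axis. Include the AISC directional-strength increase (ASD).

R_n/Ω ≈ 74.1 kN

E48XX → F_EXX = 480 MPa.
t_e = 0.707 × 4 = 2.828 mm; A_we = 2.828 × 125 = 353.5 mm².
Directional factor: 1.0 + 0.5 sin^1.5(70°) = 1.455.
F_nw = 0.6 × 480 × 1.455 = 419.2 MPa.
R_n/Ω = (419.2 × 353.5) / 2.0 × 10⁻³ = 74.09 kN.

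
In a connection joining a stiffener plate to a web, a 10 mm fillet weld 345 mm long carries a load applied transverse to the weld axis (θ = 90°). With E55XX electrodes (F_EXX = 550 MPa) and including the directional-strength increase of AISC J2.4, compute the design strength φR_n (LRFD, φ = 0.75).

φR_n ≈ 906 kN

t_e = 0.707 × 10 = 7.07 mm; A_we = 7.07 × 345 = 2439 mm².
Directional factor: 1.0 + 0.5 sin^1.5(90°) = 1.5.
F_nw = 0.6 × 550 × 1.5 = 495 MPa.
φR_n = 0.75 × 495 × 2439 × 10⁻³ = 905.5 kN.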